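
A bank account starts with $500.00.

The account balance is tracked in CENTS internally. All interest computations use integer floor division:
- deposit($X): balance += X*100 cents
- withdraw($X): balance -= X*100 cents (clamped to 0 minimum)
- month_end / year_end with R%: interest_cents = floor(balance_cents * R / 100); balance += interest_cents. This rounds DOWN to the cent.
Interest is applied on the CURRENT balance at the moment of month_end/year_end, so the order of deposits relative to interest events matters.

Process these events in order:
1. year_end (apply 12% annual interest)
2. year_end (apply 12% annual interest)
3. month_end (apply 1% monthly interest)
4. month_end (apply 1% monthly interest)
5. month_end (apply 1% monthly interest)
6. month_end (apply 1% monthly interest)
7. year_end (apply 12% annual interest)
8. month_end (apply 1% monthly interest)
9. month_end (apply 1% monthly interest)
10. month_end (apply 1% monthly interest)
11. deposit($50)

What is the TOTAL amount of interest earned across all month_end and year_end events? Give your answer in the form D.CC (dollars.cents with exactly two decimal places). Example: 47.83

Answer: 253.09

Derivation:
After 1 (year_end (apply 12% annual interest)): balance=$560.00 total_interest=$60.00
After 2 (year_end (apply 12% annual interest)): balance=$627.20 total_interest=$127.20
After 3 (month_end (apply 1% monthly interest)): balance=$633.47 total_interest=$133.47
After 4 (month_end (apply 1% monthly interest)): balance=$639.80 total_interest=$139.80
After 5 (month_end (apply 1% monthly interest)): balance=$646.19 total_interest=$146.19
After 6 (month_end (apply 1% monthly interest)): balance=$652.65 total_interest=$152.65
After 7 (year_end (apply 12% annual interest)): balance=$730.96 total_interest=$230.96
After 8 (month_end (apply 1% monthly interest)): balance=$738.26 total_interest=$238.26
After 9 (month_end (apply 1% monthly interest)): balance=$745.64 total_interest=$245.64
After 10 (month_end (apply 1% monthly interest)): balance=$753.09 total_interest=$253.09
After 11 (deposit($50)): balance=$803.09 total_interest=$253.09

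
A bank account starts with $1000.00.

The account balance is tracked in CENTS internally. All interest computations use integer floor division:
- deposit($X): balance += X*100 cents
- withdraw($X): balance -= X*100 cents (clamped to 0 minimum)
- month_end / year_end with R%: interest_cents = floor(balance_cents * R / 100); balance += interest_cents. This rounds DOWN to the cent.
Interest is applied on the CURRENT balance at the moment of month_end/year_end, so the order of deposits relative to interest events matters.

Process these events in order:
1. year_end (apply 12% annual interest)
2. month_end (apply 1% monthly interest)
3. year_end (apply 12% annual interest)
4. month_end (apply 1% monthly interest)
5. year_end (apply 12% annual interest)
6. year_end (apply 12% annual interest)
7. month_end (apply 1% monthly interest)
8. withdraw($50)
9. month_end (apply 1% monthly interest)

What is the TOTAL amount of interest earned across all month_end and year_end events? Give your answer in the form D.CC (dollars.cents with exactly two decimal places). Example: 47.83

After 1 (year_end (apply 12% annual interest)): balance=$1120.00 total_interest=$120.00
After 2 (month_end (apply 1% monthly interest)): balance=$1131.20 total_interest=$131.20
After 3 (year_end (apply 12% annual interest)): balance=$1266.94 total_interest=$266.94
After 4 (month_end (apply 1% monthly interest)): balance=$1279.60 total_interest=$279.60
After 5 (year_end (apply 12% annual interest)): balance=$1433.15 total_interest=$433.15
After 6 (year_end (apply 12% annual interest)): balance=$1605.12 total_interest=$605.12
After 7 (month_end (apply 1% monthly interest)): balance=$1621.17 total_interest=$621.17
After 8 (withdraw($50)): balance=$1571.17 total_interest=$621.17
After 9 (month_end (apply 1% monthly interest)): balance=$1586.88 total_interest=$636.88

Answer: 636.88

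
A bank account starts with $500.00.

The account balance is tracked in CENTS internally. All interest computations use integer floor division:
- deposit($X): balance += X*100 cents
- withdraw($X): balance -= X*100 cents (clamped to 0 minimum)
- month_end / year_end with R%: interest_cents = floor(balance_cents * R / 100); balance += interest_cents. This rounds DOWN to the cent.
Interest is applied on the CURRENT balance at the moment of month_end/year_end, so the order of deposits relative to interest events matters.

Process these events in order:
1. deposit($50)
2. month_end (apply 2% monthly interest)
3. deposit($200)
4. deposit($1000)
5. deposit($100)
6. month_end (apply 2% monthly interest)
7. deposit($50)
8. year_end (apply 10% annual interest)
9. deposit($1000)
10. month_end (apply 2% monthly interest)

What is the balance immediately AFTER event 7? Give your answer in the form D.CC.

After 1 (deposit($50)): balance=$550.00 total_interest=$0.00
After 2 (month_end (apply 2% monthly interest)): balance=$561.00 total_interest=$11.00
After 3 (deposit($200)): balance=$761.00 total_interest=$11.00
After 4 (deposit($1000)): balance=$1761.00 total_interest=$11.00
After 5 (deposit($100)): balance=$1861.00 total_interest=$11.00
After 6 (month_end (apply 2% monthly interest)): balance=$1898.22 total_interest=$48.22
After 7 (deposit($50)): balance=$1948.22 total_interest=$48.22

Answer: 1948.22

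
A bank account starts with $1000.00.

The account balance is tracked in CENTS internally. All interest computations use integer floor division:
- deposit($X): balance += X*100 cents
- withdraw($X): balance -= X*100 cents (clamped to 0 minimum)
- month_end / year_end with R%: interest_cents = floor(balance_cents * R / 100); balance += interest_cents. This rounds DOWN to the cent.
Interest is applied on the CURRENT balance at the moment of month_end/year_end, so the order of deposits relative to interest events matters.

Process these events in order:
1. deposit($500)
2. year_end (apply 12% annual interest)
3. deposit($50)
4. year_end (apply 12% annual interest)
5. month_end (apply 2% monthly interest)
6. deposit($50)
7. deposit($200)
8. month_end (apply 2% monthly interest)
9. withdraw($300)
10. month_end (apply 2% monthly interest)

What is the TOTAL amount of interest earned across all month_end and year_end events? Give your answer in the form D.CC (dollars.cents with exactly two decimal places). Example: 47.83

After 1 (deposit($500)): balance=$1500.00 total_interest=$0.00
After 2 (year_end (apply 12% annual interest)): balance=$1680.00 total_interest=$180.00
After 3 (deposit($50)): balance=$1730.00 total_interest=$180.00
After 4 (year_end (apply 12% annual interest)): balance=$1937.60 total_interest=$387.60
After 5 (month_end (apply 2% monthly interest)): balance=$1976.35 total_interest=$426.35
After 6 (deposit($50)): balance=$2026.35 total_interest=$426.35
After 7 (deposit($200)): balance=$2226.35 total_interest=$426.35
After 8 (month_end (apply 2% monthly interest)): balance=$2270.87 total_interest=$470.87
After 9 (withdraw($300)): balance=$1970.87 total_interest=$470.87
After 10 (month_end (apply 2% monthly interest)): balance=$2010.28 total_interest=$510.28

Answer: 510.28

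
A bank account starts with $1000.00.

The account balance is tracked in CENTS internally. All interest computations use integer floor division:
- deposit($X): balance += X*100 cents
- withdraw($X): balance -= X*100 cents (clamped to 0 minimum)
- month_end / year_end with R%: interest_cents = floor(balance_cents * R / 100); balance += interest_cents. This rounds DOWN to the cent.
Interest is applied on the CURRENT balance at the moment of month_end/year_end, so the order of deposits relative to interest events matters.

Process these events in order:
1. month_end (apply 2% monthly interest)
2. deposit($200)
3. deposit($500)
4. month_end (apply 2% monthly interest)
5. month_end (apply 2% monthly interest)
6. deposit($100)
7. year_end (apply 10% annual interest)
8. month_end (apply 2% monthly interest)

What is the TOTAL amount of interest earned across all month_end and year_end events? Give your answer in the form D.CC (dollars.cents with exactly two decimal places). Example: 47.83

Answer: 319.98

Derivation:
After 1 (month_end (apply 2% monthly interest)): balance=$1020.00 total_interest=$20.00
After 2 (deposit($200)): balance=$1220.00 total_interest=$20.00
After 3 (deposit($500)): balance=$1720.00 total_interest=$20.00
After 4 (month_end (apply 2% monthly interest)): balance=$1754.40 total_interest=$54.40
After 5 (month_end (apply 2% monthly interest)): balance=$1789.48 total_interest=$89.48
After 6 (deposit($100)): balance=$1889.48 total_interest=$89.48
After 7 (year_end (apply 10% annual interest)): balance=$2078.42 total_interest=$278.42
After 8 (month_end (apply 2% monthly interest)): balance=$2119.98 total_interest=$319.98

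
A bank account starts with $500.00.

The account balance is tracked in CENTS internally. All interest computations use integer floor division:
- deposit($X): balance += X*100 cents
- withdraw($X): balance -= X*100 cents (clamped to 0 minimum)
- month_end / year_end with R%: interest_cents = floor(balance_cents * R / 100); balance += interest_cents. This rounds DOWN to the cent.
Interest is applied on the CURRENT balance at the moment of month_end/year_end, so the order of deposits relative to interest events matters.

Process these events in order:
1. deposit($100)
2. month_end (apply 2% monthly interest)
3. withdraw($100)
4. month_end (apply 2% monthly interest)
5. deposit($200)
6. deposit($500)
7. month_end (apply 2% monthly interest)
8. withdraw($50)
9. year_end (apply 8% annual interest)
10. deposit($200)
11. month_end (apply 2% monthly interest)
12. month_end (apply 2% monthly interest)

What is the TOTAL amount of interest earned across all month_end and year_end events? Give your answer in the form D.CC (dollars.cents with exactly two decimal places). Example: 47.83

Answer: 202.69

Derivation:
After 1 (deposit($100)): balance=$600.00 total_interest=$0.00
After 2 (month_end (apply 2% monthly interest)): balance=$612.00 total_interest=$12.00
After 3 (withdraw($100)): balance=$512.00 total_interest=$12.00
After 4 (month_end (apply 2% monthly interest)): balance=$522.24 total_interest=$22.24
After 5 (deposit($200)): balance=$722.24 total_interest=$22.24
After 6 (deposit($500)): balance=$1222.24 total_interest=$22.24
After 7 (month_end (apply 2% monthly interest)): balance=$1246.68 total_interest=$46.68
After 8 (withdraw($50)): balance=$1196.68 total_interest=$46.68
After 9 (year_end (apply 8% annual interest)): balance=$1292.41 total_interest=$142.41
After 10 (deposit($200)): balance=$1492.41 total_interest=$142.41
After 11 (month_end (apply 2% monthly interest)): balance=$1522.25 total_interest=$172.25
After 12 (month_end (apply 2% monthly interest)): balance=$1552.69 total_interest=$202.69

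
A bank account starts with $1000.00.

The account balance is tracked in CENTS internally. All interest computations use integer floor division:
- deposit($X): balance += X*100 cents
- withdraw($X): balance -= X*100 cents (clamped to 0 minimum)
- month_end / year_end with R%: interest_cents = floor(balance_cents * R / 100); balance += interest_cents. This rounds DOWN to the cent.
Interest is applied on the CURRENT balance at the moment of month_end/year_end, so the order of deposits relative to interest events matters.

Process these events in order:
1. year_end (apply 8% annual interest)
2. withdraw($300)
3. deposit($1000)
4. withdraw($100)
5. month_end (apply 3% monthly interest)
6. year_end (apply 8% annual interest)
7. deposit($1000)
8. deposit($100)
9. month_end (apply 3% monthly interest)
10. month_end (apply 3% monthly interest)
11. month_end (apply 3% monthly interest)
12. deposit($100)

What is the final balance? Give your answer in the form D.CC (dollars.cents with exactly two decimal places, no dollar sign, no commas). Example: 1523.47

After 1 (year_end (apply 8% annual interest)): balance=$1080.00 total_interest=$80.00
After 2 (withdraw($300)): balance=$780.00 total_interest=$80.00
After 3 (deposit($1000)): balance=$1780.00 total_interest=$80.00
After 4 (withdraw($100)): balance=$1680.00 total_interest=$80.00
After 5 (month_end (apply 3% monthly interest)): balance=$1730.40 total_interest=$130.40
After 6 (year_end (apply 8% annual interest)): balance=$1868.83 total_interest=$268.83
After 7 (deposit($1000)): balance=$2868.83 total_interest=$268.83
After 8 (deposit($100)): balance=$2968.83 total_interest=$268.83
After 9 (month_end (apply 3% monthly interest)): balance=$3057.89 total_interest=$357.89
After 10 (month_end (apply 3% monthly interest)): balance=$3149.62 total_interest=$449.62
After 11 (month_end (apply 3% monthly interest)): balance=$3244.10 total_interest=$544.10
After 12 (deposit($100)): balance=$3344.10 total_interest=$544.10

Answer: 3344.10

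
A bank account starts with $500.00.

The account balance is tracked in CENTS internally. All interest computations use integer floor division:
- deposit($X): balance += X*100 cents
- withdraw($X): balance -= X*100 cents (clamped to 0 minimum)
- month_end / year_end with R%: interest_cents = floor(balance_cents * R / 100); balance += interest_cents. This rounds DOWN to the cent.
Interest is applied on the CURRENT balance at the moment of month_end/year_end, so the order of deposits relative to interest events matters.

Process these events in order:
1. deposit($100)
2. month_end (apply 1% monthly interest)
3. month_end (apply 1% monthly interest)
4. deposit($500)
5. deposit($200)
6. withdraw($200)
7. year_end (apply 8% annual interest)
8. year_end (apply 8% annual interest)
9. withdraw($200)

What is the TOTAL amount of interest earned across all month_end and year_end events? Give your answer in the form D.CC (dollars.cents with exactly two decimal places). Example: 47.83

After 1 (deposit($100)): balance=$600.00 total_interest=$0.00
After 2 (month_end (apply 1% monthly interest)): balance=$606.00 total_interest=$6.00
After 3 (month_end (apply 1% monthly interest)): balance=$612.06 total_interest=$12.06
After 4 (deposit($500)): balance=$1112.06 total_interest=$12.06
After 5 (deposit($200)): balance=$1312.06 total_interest=$12.06
After 6 (withdraw($200)): balance=$1112.06 total_interest=$12.06
After 7 (year_end (apply 8% annual interest)): balance=$1201.02 total_interest=$101.02
After 8 (year_end (apply 8% annual interest)): balance=$1297.10 total_interest=$197.10
After 9 (withdraw($200)): balance=$1097.10 total_interest=$197.10

Answer: 197.10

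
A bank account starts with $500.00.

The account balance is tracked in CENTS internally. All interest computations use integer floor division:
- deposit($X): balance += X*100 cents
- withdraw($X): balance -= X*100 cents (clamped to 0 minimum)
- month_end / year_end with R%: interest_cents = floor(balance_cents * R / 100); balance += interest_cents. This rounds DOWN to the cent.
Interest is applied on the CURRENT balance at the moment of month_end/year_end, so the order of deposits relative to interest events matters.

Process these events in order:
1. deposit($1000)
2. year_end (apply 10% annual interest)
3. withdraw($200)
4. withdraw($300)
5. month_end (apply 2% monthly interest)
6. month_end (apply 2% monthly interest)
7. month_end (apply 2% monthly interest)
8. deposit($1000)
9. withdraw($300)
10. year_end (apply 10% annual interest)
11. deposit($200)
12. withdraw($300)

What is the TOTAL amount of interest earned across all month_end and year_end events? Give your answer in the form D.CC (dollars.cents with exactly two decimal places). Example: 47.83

Answer: 412.41

Derivation:
After 1 (deposit($1000)): balance=$1500.00 total_interest=$0.00
After 2 (year_end (apply 10% annual interest)): balance=$1650.00 total_interest=$150.00
After 3 (withdraw($200)): balance=$1450.00 total_interest=$150.00
After 4 (withdraw($300)): balance=$1150.00 total_interest=$150.00
After 5 (month_end (apply 2% monthly interest)): balance=$1173.00 total_interest=$173.00
After 6 (month_end (apply 2% monthly interest)): balance=$1196.46 total_interest=$196.46
After 7 (month_end (apply 2% monthly interest)): balance=$1220.38 total_interest=$220.38
After 8 (deposit($1000)): balance=$2220.38 total_interest=$220.38
After 9 (withdraw($300)): balance=$1920.38 total_interest=$220.38
After 10 (year_end (apply 10% annual interest)): balance=$2112.41 total_interest=$412.41
After 11 (deposit($200)): balance=$2312.41 total_interest=$412.41
After 12 (withdraw($300)): balance=$2012.41 total_interest=$412.41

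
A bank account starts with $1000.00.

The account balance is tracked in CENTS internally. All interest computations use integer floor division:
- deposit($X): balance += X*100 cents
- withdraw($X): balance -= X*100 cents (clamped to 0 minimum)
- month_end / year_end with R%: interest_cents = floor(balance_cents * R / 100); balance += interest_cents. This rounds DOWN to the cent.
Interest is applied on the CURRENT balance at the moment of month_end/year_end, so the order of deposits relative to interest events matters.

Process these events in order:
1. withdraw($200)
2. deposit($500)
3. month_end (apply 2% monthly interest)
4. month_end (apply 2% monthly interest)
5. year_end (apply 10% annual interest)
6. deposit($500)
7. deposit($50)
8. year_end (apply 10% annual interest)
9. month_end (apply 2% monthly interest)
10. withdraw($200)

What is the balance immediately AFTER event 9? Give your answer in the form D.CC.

After 1 (withdraw($200)): balance=$800.00 total_interest=$0.00
After 2 (deposit($500)): balance=$1300.00 total_interest=$0.00
After 3 (month_end (apply 2% monthly interest)): balance=$1326.00 total_interest=$26.00
After 4 (month_end (apply 2% monthly interest)): balance=$1352.52 total_interest=$52.52
After 5 (year_end (apply 10% annual interest)): balance=$1487.77 total_interest=$187.77
After 6 (deposit($500)): balance=$1987.77 total_interest=$187.77
After 7 (deposit($50)): balance=$2037.77 total_interest=$187.77
After 8 (year_end (apply 10% annual interest)): balance=$2241.54 total_interest=$391.54
After 9 (month_end (apply 2% monthly interest)): balance=$2286.37 total_interest=$436.37

Answer: 2286.37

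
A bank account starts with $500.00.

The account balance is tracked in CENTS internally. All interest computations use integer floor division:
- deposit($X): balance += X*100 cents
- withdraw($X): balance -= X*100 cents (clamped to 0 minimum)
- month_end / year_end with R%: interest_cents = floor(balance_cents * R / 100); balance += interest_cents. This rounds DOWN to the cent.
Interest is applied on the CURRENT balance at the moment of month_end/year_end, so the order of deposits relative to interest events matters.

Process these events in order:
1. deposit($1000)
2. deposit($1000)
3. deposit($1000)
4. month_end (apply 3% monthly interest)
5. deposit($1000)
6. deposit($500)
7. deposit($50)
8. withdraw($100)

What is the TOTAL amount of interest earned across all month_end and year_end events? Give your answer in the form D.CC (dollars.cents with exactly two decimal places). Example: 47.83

After 1 (deposit($1000)): balance=$1500.00 total_interest=$0.00
After 2 (deposit($1000)): balance=$2500.00 total_interest=$0.00
After 3 (deposit($1000)): balance=$3500.00 total_interest=$0.00
After 4 (month_end (apply 3% monthly interest)): balance=$3605.00 total_interest=$105.00
After 5 (deposit($1000)): balance=$4605.00 total_interest=$105.00
After 6 (deposit($500)): balance=$5105.00 total_interest=$105.00
After 7 (deposit($50)): balance=$5155.00 total_interest=$105.00
After 8 (withdraw($100)): balance=$5055.00 total_interest=$105.00

Answer: 105.00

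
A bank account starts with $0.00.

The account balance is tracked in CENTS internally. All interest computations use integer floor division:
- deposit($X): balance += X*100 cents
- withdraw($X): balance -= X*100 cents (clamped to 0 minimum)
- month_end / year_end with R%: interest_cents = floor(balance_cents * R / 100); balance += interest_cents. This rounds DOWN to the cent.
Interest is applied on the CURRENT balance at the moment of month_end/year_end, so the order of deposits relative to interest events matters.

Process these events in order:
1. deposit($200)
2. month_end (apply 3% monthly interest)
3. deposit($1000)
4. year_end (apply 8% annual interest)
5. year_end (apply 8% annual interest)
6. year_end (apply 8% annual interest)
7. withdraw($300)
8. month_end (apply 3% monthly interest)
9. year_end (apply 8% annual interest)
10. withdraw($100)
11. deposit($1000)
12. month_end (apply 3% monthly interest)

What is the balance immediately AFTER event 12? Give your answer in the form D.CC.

After 1 (deposit($200)): balance=$200.00 total_interest=$0.00
After 2 (month_end (apply 3% monthly interest)): balance=$206.00 total_interest=$6.00
After 3 (deposit($1000)): balance=$1206.00 total_interest=$6.00
After 4 (year_end (apply 8% annual interest)): balance=$1302.48 total_interest=$102.48
After 5 (year_end (apply 8% annual interest)): balance=$1406.67 total_interest=$206.67
After 6 (year_end (apply 8% annual interest)): balance=$1519.20 total_interest=$319.20
After 7 (withdraw($300)): balance=$1219.20 total_interest=$319.20
After 8 (month_end (apply 3% monthly interest)): balance=$1255.77 total_interest=$355.77
After 9 (year_end (apply 8% annual interest)): balance=$1356.23 total_interest=$456.23
After 10 (withdraw($100)): balance=$1256.23 total_interest=$456.23
After 11 (deposit($1000)): balance=$2256.23 total_interest=$456.23
After 12 (month_end (apply 3% monthly interest)): balance=$2323.91 total_interest=$523.91

Answer: 2323.91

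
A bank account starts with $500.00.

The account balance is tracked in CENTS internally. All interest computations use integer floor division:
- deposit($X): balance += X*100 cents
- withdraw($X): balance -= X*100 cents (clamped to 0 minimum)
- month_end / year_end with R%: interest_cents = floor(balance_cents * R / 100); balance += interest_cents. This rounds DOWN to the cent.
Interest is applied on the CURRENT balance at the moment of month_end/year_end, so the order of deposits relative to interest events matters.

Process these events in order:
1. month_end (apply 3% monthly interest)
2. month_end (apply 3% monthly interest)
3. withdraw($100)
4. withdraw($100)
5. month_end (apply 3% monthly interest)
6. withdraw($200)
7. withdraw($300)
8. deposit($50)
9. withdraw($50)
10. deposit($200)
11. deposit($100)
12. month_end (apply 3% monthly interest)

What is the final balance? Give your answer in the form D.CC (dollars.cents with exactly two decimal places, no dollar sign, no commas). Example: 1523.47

After 1 (month_end (apply 3% monthly interest)): balance=$515.00 total_interest=$15.00
After 2 (month_end (apply 3% monthly interest)): balance=$530.45 total_interest=$30.45
After 3 (withdraw($100)): balance=$430.45 total_interest=$30.45
After 4 (withdraw($100)): balance=$330.45 total_interest=$30.45
After 5 (month_end (apply 3% monthly interest)): balance=$340.36 total_interest=$40.36
After 6 (withdraw($200)): balance=$140.36 total_interest=$40.36
After 7 (withdraw($300)): balance=$0.00 total_interest=$40.36
After 8 (deposit($50)): balance=$50.00 total_interest=$40.36
After 9 (withdraw($50)): balance=$0.00 total_interest=$40.36
After 10 (deposit($200)): balance=$200.00 total_interest=$40.36
After 11 (deposit($100)): balance=$300.00 total_interest=$40.36
After 12 (month_end (apply 3% monthly interest)): balance=$309.00 total_interest=$49.36

Answer: 309.00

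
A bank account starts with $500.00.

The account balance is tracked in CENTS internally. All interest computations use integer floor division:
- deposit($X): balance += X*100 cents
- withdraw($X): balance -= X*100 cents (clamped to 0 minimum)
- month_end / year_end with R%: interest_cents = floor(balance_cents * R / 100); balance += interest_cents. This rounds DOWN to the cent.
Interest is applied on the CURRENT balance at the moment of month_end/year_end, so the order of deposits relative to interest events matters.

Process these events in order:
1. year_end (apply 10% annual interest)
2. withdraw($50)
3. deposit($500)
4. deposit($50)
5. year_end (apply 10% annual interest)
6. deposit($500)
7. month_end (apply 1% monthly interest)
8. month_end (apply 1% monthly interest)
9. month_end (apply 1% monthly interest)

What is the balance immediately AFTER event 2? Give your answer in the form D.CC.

Answer: 500.00

Derivation:
After 1 (year_end (apply 10% annual interest)): balance=$550.00 total_interest=$50.00
After 2 (withdraw($50)): balance=$500.00 total_interest=$50.00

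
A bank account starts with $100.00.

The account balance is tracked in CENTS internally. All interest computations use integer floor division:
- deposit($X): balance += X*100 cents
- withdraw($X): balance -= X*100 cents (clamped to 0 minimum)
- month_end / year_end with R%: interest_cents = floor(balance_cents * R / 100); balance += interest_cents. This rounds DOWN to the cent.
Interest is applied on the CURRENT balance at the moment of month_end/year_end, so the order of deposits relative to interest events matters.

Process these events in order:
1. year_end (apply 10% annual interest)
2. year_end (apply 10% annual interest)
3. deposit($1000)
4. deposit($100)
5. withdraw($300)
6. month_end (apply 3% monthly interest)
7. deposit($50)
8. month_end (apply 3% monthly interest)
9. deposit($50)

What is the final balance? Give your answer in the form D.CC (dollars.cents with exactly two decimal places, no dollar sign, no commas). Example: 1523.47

After 1 (year_end (apply 10% annual interest)): balance=$110.00 total_interest=$10.00
After 2 (year_end (apply 10% annual interest)): balance=$121.00 total_interest=$21.00
After 3 (deposit($1000)): balance=$1121.00 total_interest=$21.00
After 4 (deposit($100)): balance=$1221.00 total_interest=$21.00
After 5 (withdraw($300)): balance=$921.00 total_interest=$21.00
After 6 (month_end (apply 3% monthly interest)): balance=$948.63 total_interest=$48.63
After 7 (deposit($50)): balance=$998.63 total_interest=$48.63
After 8 (month_end (apply 3% monthly interest)): balance=$1028.58 total_interest=$78.58
After 9 (deposit($50)): balance=$1078.58 total_interest=$78.58

Answer: 1078.58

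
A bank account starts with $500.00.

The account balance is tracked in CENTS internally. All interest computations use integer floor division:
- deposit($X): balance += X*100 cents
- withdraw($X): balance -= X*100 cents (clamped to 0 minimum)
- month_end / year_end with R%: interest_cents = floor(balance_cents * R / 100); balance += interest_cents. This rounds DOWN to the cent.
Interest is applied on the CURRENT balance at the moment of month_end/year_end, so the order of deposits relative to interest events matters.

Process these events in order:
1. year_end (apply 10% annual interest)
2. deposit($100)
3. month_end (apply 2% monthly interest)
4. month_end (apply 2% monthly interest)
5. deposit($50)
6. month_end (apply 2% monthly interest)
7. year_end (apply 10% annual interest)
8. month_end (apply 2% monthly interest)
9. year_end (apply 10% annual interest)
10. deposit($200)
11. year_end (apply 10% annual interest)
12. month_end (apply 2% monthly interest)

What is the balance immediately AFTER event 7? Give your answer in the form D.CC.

Answer: 814.85

Derivation:
After 1 (year_end (apply 10% annual interest)): balance=$550.00 total_interest=$50.00
After 2 (deposit($100)): balance=$650.00 total_interest=$50.00
After 3 (month_end (apply 2% monthly interest)): balance=$663.00 total_interest=$63.00
After 4 (month_end (apply 2% monthly interest)): balance=$676.26 total_interest=$76.26
After 5 (deposit($50)): balance=$726.26 total_interest=$76.26
After 6 (month_end (apply 2% monthly interest)): balance=$740.78 total_interest=$90.78
After 7 (year_end (apply 10% annual interest)): balance=$814.85 total_interest=$164.85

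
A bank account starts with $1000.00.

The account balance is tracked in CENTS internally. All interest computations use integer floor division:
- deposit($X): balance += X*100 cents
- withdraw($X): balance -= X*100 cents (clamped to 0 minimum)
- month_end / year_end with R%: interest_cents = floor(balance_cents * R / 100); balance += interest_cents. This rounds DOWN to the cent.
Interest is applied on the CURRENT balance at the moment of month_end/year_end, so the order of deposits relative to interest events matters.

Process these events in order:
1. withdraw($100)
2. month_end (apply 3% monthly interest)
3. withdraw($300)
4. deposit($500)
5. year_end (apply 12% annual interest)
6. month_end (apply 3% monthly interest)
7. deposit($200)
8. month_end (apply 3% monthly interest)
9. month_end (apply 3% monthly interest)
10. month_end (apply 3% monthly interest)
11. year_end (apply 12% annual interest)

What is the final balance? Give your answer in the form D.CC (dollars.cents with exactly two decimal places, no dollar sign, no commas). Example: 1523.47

Answer: 1835.89

Derivation:
After 1 (withdraw($100)): balance=$900.00 total_interest=$0.00
After 2 (month_end (apply 3% monthly interest)): balance=$927.00 total_interest=$27.00
After 3 (withdraw($300)): balance=$627.00 total_interest=$27.00
After 4 (deposit($500)): balance=$1127.00 total_interest=$27.00
After 5 (year_end (apply 12% annual interest)): balance=$1262.24 total_interest=$162.24
After 6 (month_end (apply 3% monthly interest)): balance=$1300.10 total_interest=$200.10
After 7 (deposit($200)): balance=$1500.10 total_interest=$200.10
After 8 (month_end (apply 3% monthly interest)): balance=$1545.10 total_interest=$245.10
After 9 (month_end (apply 3% monthly interest)): balance=$1591.45 total_interest=$291.45
After 10 (month_end (apply 3% monthly interest)): balance=$1639.19 total_interest=$339.19
After 11 (year_end (apply 12% annual interest)): balance=$1835.89 total_interest=$535.89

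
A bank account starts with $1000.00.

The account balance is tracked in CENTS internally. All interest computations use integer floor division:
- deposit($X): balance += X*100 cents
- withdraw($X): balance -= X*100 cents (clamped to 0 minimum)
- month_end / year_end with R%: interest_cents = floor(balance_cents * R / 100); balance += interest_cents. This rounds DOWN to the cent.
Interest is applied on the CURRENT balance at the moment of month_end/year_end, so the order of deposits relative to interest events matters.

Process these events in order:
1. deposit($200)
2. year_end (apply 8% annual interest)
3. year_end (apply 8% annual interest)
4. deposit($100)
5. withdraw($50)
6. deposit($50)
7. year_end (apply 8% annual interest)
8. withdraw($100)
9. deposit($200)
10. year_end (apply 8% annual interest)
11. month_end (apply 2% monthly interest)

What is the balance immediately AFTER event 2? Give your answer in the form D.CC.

Answer: 1296.00

Derivation:
After 1 (deposit($200)): balance=$1200.00 total_interest=$0.00
After 2 (year_end (apply 8% annual interest)): balance=$1296.00 total_interest=$96.00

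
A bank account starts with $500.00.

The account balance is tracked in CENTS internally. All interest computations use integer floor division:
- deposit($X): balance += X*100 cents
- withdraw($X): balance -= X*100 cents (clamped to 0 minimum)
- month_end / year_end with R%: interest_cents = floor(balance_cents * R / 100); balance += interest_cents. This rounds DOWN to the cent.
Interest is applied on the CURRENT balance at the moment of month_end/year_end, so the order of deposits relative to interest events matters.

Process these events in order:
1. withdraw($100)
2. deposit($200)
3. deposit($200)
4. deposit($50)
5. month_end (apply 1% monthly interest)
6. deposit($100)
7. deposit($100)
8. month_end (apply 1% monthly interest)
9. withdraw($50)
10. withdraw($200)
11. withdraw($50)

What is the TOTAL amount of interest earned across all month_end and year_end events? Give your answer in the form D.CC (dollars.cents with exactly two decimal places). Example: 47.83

Answer: 19.08

Derivation:
After 1 (withdraw($100)): balance=$400.00 total_interest=$0.00
After 2 (deposit($200)): balance=$600.00 total_interest=$0.00
After 3 (deposit($200)): balance=$800.00 total_interest=$0.00
After 4 (deposit($50)): balance=$850.00 total_interest=$0.00
After 5 (month_end (apply 1% monthly interest)): balance=$858.50 total_interest=$8.50
After 6 (deposit($100)): balance=$958.50 total_interest=$8.50
After 7 (deposit($100)): balance=$1058.50 total_interest=$8.50
After 8 (month_end (apply 1% monthly interest)): balance=$1069.08 total_interest=$19.08
After 9 (withdraw($50)): balance=$1019.08 total_interest=$19.08
After 10 (withdraw($200)): balance=$819.08 total_interest=$19.08
After 11 (withdraw($50)): balance=$769.08 total_interest=$19.08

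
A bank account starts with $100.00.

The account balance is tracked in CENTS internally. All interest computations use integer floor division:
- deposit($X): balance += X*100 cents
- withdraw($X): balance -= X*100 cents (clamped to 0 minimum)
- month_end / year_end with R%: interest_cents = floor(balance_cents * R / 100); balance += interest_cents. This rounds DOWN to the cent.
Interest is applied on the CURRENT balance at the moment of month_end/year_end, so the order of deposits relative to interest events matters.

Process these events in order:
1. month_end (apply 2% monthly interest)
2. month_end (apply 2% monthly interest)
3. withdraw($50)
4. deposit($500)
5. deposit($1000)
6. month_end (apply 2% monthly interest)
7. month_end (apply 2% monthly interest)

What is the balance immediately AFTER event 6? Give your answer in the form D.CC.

After 1 (month_end (apply 2% monthly interest)): balance=$102.00 total_interest=$2.00
After 2 (month_end (apply 2% monthly interest)): balance=$104.04 total_interest=$4.04
After 3 (withdraw($50)): balance=$54.04 total_interest=$4.04
After 4 (deposit($500)): balance=$554.04 total_interest=$4.04
After 5 (deposit($1000)): balance=$1554.04 total_interest=$4.04
After 6 (month_end (apply 2% monthly interest)): balance=$1585.12 total_interest=$35.12

Answer: 1585.12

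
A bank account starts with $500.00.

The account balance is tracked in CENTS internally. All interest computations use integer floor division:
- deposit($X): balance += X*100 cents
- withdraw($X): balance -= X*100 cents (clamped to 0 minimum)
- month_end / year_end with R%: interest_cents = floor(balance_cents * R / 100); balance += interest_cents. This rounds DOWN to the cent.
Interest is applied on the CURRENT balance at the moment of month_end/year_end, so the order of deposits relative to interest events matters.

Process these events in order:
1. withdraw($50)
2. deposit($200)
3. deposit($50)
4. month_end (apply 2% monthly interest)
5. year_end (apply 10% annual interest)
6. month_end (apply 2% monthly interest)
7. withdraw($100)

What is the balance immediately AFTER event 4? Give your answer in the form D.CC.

Answer: 714.00

Derivation:
After 1 (withdraw($50)): balance=$450.00 total_interest=$0.00
After 2 (deposit($200)): balance=$650.00 total_interest=$0.00
After 3 (deposit($50)): balance=$700.00 total_interest=$0.00
After 4 (month_end (apply 2% monthly interest)): balance=$714.00 total_interest=$14.00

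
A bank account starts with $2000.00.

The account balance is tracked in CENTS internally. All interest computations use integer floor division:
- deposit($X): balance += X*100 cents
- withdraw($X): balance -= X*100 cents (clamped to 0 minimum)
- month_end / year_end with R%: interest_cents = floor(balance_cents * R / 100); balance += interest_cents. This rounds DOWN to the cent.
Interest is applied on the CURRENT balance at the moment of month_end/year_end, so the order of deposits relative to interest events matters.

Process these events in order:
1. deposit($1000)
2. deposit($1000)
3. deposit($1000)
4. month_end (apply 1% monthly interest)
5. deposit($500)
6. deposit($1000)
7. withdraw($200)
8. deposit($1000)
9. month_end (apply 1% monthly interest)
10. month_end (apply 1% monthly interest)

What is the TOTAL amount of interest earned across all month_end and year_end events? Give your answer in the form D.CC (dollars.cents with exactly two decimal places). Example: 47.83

Answer: 197.73

Derivation:
After 1 (deposit($1000)): balance=$3000.00 total_interest=$0.00
After 2 (deposit($1000)): balance=$4000.00 total_interest=$0.00
After 3 (deposit($1000)): balance=$5000.00 total_interest=$0.00
After 4 (month_end (apply 1% monthly interest)): balance=$5050.00 total_interest=$50.00
After 5 (deposit($500)): balance=$5550.00 total_interest=$50.00
After 6 (deposit($1000)): balance=$6550.00 total_interest=$50.00
After 7 (withdraw($200)): balance=$6350.00 total_interest=$50.00
After 8 (deposit($1000)): balance=$7350.00 total_interest=$50.00
After 9 (month_end (apply 1% monthly interest)): balance=$7423.50 total_interest=$123.50
After 10 (month_end (apply 1% monthly interest)): balance=$7497.73 total_interest=$197.73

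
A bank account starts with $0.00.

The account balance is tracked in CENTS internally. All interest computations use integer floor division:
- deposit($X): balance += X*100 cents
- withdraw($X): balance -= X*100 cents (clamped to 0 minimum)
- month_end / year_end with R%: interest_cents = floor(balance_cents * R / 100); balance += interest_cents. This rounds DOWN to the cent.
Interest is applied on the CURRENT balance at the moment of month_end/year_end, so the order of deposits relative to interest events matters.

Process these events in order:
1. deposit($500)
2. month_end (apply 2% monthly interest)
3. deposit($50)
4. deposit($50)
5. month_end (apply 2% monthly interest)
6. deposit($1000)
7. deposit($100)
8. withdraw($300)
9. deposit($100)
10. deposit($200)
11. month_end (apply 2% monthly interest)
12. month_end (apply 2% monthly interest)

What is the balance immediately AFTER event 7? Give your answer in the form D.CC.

Answer: 1722.20

Derivation:
After 1 (deposit($500)): balance=$500.00 total_interest=$0.00
After 2 (month_end (apply 2% monthly interest)): balance=$510.00 total_interest=$10.00
After 3 (deposit($50)): balance=$560.00 total_interest=$10.00
After 4 (deposit($50)): balance=$610.00 total_interest=$10.00
After 5 (month_end (apply 2% monthly interest)): balance=$622.20 total_interest=$22.20
After 6 (deposit($1000)): balance=$1622.20 total_interest=$22.20
After 7 (deposit($100)): balance=$1722.20 total_interest=$22.20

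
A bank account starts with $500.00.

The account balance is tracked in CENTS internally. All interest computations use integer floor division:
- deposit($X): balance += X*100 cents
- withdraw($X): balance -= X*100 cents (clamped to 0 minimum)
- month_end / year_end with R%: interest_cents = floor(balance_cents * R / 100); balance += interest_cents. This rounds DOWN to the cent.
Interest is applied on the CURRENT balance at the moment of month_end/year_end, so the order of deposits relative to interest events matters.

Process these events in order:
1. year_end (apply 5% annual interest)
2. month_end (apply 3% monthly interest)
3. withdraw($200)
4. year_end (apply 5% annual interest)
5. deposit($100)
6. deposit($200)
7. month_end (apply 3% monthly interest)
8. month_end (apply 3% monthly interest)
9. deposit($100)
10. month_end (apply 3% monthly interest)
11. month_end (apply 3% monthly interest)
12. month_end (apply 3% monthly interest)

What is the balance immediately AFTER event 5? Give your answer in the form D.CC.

After 1 (year_end (apply 5% annual interest)): balance=$525.00 total_interest=$25.00
After 2 (month_end (apply 3% monthly interest)): balance=$540.75 total_interest=$40.75
After 3 (withdraw($200)): balance=$340.75 total_interest=$40.75
After 4 (year_end (apply 5% annual interest)): balance=$357.78 total_interest=$57.78
After 5 (deposit($100)): balance=$457.78 total_interest=$57.78

Answer: 457.78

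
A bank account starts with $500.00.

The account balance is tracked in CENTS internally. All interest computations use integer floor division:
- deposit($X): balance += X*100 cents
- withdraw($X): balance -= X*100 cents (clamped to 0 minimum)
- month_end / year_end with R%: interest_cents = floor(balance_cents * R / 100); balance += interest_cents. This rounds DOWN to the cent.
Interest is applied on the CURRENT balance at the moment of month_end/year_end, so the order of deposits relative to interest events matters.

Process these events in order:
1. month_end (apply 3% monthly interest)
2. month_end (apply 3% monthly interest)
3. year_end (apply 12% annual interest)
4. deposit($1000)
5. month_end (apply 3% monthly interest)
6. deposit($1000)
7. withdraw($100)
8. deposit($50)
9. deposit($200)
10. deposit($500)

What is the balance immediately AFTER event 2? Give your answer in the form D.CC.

Answer: 530.45

Derivation:
After 1 (month_end (apply 3% monthly interest)): balance=$515.00 total_interest=$15.00
After 2 (month_end (apply 3% monthly interest)): balance=$530.45 total_interest=$30.45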